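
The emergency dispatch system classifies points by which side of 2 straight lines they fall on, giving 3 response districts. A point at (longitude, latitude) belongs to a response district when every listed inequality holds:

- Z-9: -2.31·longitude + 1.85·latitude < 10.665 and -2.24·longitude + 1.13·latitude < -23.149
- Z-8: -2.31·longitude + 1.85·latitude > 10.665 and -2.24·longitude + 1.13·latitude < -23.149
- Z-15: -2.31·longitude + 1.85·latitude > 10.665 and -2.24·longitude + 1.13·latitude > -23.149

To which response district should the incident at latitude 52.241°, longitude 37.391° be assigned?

Z-9

-2.31·37.391 + 1.85·52.241 = 10.273, which is < 10.665
-2.24·37.391 + 1.13·52.241 = -24.724, which is < -23.149
This sign pattern matches Z-9.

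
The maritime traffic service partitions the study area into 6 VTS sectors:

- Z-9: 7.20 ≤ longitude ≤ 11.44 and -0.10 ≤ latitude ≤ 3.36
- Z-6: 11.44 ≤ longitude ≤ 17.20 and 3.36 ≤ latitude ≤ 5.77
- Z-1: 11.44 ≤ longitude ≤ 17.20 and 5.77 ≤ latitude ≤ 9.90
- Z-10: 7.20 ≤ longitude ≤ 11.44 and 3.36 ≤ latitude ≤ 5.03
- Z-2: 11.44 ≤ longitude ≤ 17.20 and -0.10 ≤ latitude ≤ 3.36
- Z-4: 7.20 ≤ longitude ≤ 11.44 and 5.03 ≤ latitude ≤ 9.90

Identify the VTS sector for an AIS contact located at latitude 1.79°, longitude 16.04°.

Z-2

The point has longitude = 16.04 and latitude = 1.79.
Only Z-2 satisfies 11.44 ≤ longitude ≤ 17.20 and -0.10 ≤ latitude ≤ 3.36.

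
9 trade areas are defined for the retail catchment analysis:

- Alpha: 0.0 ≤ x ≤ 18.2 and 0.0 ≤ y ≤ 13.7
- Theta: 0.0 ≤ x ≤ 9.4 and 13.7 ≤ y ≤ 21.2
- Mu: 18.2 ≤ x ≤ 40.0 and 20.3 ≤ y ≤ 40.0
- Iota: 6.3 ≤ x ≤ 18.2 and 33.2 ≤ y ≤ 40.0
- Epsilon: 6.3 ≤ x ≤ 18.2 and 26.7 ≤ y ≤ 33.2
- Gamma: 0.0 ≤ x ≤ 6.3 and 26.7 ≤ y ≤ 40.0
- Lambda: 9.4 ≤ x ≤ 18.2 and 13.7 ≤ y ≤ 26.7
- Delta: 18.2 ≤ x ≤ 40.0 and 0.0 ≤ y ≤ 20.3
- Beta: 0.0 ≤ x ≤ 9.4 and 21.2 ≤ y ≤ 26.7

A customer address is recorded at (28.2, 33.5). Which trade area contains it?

Mu

The point has x = 28.2 and y = 33.5.
Only Mu satisfies 18.2 ≤ x ≤ 40.0 and 20.3 ≤ y ≤ 40.0.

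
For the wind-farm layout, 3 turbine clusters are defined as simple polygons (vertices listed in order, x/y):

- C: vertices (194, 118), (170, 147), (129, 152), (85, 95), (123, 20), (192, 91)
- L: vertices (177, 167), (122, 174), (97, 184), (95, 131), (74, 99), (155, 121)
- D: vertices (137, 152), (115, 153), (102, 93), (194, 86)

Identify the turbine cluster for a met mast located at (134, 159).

Cast a ray rightward from (134, 159). For each polygon, the edges (by vertex number in listed order) whose endpoints lie on opposite sides of y = 159, where each meets that height, and whether that is right or left of the point:
C: no edge straddles that height → 0 crossings.
L: 3–4 at x≈96.1 (left), 6–1 at x≈173.2 (right) → 1 crossing.
D: no edge straddles that height → 0 crossings.
Only L has an odd count, so the point is inside L.

L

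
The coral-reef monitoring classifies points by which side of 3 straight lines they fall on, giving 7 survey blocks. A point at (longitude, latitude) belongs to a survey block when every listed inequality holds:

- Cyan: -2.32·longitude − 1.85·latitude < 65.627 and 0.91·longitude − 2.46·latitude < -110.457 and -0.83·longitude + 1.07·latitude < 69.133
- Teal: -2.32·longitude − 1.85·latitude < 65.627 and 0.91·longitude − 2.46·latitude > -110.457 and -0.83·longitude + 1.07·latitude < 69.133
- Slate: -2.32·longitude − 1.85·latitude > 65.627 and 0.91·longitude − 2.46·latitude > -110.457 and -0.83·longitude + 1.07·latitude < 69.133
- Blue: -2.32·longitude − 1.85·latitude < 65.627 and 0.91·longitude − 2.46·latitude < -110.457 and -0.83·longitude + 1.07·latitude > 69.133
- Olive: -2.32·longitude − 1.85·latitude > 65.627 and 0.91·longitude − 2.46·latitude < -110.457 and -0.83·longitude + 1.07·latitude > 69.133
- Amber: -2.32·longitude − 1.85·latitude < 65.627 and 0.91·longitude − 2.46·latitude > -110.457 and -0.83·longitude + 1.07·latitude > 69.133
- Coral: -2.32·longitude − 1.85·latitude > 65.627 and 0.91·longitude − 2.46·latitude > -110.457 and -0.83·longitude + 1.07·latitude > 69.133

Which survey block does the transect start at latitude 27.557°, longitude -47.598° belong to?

Cyan

-2.32·-47.598 − 1.85·27.557 = 59.447, which is < 65.627
0.91·-47.598 − 2.46·27.557 = -111.104, which is < -110.457
-0.83·-47.598 + 1.07·27.557 = 68.992, which is < 69.133
This sign pattern matches Cyan.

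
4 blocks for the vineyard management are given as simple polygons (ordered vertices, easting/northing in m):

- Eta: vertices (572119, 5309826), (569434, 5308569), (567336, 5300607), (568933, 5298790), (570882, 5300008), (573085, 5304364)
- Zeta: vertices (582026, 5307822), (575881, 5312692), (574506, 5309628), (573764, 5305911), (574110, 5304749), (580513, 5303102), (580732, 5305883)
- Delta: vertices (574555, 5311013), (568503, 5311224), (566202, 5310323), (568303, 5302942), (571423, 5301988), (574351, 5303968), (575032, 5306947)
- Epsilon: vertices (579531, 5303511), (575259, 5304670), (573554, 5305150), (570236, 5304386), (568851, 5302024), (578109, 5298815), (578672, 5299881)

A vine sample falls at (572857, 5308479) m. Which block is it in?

Cast a ray rightward from (572857, 5308479). For each polygon, the edges (by vertex number in listed order) whose endpoints lie on opposite sides of northing = 5308479, where each meets that height, and whether that is right or left of the point:
Eta: 2–3 at easting≈569410.3 (left), 6–1 at easting≈572357.2 (left) → 0 crossings.
Zeta: 1–2 at easting≈581197.0 (right), 3–4 at easting≈574276.6 (right) → 2 crossings.
Delta: 3–4 at easting≈566726.9 (left), 7–1 at easting≈574852.3 (right) → 1 crossing.
Epsilon: no edge straddles that height → 0 crossings.
Only Delta has an odd count, so the point is inside Delta.

Delta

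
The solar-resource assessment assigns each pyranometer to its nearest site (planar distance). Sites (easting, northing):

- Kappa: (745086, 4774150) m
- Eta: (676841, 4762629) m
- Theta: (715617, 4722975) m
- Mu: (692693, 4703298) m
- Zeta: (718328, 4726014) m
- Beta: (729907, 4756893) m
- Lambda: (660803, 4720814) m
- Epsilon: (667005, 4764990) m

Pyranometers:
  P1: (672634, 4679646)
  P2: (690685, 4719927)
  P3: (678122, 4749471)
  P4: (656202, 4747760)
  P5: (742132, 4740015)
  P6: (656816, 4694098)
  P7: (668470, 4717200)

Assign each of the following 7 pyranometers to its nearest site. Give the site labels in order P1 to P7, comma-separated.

P1 → Mu (d²=961780585.00)
P2 → Mu (d²=280555705.00)
P3 → Eta (d²=174773925.00)
P4 → Epsilon (d²=413577709.00)
P5 → Beta (d²=434317509.00)
P6 → Lambda (d²=729640825.00)
P7 → Lambda (d²=71843885.00)

Mu, Mu, Eta, Epsilon, Beta, Lambda, Lambda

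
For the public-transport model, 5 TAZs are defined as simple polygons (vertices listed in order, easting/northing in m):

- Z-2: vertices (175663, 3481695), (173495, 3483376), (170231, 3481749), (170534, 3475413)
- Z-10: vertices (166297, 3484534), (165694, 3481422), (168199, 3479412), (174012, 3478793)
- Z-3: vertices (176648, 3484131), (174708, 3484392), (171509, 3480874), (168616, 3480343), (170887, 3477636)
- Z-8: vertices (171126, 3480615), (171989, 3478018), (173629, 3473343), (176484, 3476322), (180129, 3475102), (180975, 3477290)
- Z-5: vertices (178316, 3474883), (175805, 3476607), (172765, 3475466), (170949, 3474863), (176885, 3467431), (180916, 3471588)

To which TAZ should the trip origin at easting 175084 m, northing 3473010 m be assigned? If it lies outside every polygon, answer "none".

Z-5

Cast a ray rightward from (175084, 3473010). For each polygon, the edges (by vertex number in listed order) whose endpoints lie on opposite sides of northing = 3473010, where each meets that height, and whether that is right or left of the point:
Z-2: no edge straddles that height → 0 crossings.
Z-10: no edge straddles that height → 0 crossings.
Z-3: no edge straddles that height → 0 crossings.
Z-8: no edge straddles that height → 0 crossings.
Z-5: 4–5 at easting≈172429.0 (left), 6–1 at easting≈179793.9 (right) → 1 crossing.
Only Z-5 has an odd count, so the point is inside Z-5.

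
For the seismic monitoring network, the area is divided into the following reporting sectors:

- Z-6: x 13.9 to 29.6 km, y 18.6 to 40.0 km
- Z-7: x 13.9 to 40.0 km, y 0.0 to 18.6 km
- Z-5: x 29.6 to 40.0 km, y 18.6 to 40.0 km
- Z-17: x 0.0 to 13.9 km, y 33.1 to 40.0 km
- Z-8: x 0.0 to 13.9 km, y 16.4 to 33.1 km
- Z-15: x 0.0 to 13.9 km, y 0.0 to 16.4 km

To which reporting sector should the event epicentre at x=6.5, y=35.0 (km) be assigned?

The point has x = 6.5 and y = 35.0.
Only Z-17 satisfies 0.0 ≤ x ≤ 13.9 and 33.1 ≤ y ≤ 40.0.

Z-17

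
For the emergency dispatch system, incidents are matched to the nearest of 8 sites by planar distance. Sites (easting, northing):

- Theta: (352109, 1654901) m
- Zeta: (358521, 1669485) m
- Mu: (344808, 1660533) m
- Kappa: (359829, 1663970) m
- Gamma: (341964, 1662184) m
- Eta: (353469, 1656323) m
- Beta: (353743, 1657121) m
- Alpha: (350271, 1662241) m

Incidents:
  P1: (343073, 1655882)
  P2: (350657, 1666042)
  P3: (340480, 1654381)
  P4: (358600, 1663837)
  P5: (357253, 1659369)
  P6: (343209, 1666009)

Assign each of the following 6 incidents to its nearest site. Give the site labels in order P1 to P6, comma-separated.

Mu, Alpha, Mu, Kappa, Beta, Gamma

P1 → Mu (d²=24642026.00)
P2 → Alpha (d²=14596597.00)
P3 → Mu (d²=56578688.00)
P4 → Kappa (d²=1528130.00)
P5 → Beta (d²=17373604.00)
P6 → Gamma (d²=16180650.00)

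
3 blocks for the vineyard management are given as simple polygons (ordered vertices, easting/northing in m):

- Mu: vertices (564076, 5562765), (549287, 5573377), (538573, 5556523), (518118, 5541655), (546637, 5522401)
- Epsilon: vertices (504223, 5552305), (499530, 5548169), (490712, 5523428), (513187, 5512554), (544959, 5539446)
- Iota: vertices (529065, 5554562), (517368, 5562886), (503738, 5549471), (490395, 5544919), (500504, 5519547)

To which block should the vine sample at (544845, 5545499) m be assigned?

Mu

Cast a ray rightward from (544845, 5545499). For each polygon, the edges (by vertex number in listed order) whose endpoints lie on opposite sides of northing = 5545499, where each meets that height, and whether that is right or left of the point:
Mu: 3–4 at easting≈523406.5 (left), 5–1 at easting≈556616.3 (right) → 1 crossing.
Epsilon: 2–3 at easting≈498578.4 (left), 5–1 at easting≈525783.7 (left) → 0 crossings.
Iota: 3–4 at easting≈492095.1 (left), 5–1 at easting≈521672.5 (left) → 0 crossings.
Only Mu has an odd count, so the point is inside Mu.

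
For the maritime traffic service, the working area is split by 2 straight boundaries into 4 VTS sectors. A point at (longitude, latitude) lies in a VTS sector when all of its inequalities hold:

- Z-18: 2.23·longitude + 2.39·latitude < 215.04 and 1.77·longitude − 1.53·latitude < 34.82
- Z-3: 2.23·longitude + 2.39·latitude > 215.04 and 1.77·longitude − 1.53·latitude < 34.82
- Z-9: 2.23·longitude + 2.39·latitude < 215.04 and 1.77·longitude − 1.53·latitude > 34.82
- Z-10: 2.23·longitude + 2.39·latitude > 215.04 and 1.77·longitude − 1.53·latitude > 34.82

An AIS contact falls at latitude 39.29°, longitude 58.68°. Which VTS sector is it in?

2.23·58.68 + 2.39·39.29 = 224.760, which is > 215.04
1.77·58.68 − 1.53·39.29 = 43.750, which is > 34.82
This sign pattern matches Z-10.

Z-10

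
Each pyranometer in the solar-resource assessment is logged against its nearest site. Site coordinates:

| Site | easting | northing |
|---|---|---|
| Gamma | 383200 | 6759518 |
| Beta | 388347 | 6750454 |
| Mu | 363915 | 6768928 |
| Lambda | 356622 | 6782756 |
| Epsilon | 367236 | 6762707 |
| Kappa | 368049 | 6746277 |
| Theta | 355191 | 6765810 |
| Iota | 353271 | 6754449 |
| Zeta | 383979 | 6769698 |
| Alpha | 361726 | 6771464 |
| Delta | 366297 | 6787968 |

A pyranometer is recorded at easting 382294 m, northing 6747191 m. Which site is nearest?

Beta

Squared distances to each site:
Gamma: 152775765.000; Beta: 47285978.000; Mu: 810284810.000; Lambda: 1923920809.000; Epsilon: 467489620.000; Kappa: 203755421.000; Theta: 1081239770.000; Iota: 895013093.000; Zeta: 509404274.000; Alpha: 1012221153.000; Delta: 1918667738.000.
Minimum at Beta.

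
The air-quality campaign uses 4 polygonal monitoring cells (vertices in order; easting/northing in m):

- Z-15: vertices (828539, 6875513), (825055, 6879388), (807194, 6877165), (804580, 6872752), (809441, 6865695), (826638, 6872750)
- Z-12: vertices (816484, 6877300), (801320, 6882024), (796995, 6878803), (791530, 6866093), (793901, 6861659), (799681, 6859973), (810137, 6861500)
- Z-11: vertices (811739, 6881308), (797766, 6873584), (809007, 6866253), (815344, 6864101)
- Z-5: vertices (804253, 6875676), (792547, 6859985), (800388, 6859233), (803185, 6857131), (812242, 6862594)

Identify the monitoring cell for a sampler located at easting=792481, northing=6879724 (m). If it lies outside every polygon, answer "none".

Cast a ray rightward from (792481, 6879724). For each polygon, the edges (by vertex number in listed order) whose endpoints lie on opposite sides of northing = 6879724, where each meets that height, and whether that is right or left of the point:
Z-15: no edge straddles that height → 0 crossings.
Z-12: 1–2 at easting≈808703.0 (right), 2–3 at easting≈798231.7 (right) → 2 crossings.
Z-11: 1–2 at easting≈808873.5 (right), 4–1 at easting≈812070.9 (right) → 2 crossings.
Z-5: no edge straddles that height → 0 crossings.
All counts are even, so the point lies outside every listed polygon.

none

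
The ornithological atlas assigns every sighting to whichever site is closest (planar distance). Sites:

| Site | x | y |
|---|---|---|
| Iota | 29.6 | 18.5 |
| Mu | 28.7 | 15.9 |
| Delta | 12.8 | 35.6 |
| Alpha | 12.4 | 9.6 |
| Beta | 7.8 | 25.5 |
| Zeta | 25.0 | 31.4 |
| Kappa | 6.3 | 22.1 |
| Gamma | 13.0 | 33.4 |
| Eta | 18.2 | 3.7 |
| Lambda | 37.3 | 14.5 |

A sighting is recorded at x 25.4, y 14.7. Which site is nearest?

Mu

Squared distances to each site:
Iota: 32.080; Mu: 12.330; Delta: 595.570; Alpha: 195.010; Beta: 426.400; Zeta: 279.050; Kappa: 419.570; Gamma: 503.450; Eta: 172.840; Lambda: 141.650.
Minimum at Mu.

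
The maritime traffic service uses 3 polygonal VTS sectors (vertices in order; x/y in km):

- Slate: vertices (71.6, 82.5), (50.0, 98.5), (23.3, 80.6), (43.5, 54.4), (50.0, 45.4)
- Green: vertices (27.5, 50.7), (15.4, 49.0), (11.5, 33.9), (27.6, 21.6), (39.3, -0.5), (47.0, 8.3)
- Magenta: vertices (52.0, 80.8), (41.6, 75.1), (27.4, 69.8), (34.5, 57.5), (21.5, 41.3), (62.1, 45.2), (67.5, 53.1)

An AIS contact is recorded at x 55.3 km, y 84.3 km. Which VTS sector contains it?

Slate

Cast a ray rightward from (55.3, 84.3). For each polygon, the edges (by vertex number in listed order) whose endpoints lie on opposite sides of y = 84.3, where each meets that height, and whether that is right or left of the point:
Slate: 1–2 at x≈69.17 (right), 2–3 at x≈28.82 (left) → 1 crossing.
Green: no edge straddles that height → 0 crossings.
Magenta: no edge straddles that height → 0 crossings.
Only Slate has an odd count, so the point is inside Slate.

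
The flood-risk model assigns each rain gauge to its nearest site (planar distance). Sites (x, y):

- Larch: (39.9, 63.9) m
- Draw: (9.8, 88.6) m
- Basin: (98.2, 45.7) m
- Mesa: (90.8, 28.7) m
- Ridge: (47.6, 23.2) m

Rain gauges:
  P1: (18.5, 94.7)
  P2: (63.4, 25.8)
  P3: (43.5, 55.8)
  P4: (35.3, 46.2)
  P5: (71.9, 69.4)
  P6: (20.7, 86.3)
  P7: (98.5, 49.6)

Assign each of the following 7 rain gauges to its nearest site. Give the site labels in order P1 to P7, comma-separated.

P1 → Draw (d²=112.90)
P2 → Ridge (d²=256.40)
P3 → Larch (d²=78.57)
P4 → Larch (d²=334.45)
P5 → Larch (d²=1054.25)
P6 → Draw (d²=124.10)
P7 → Basin (d²=15.30)

Draw, Ridge, Larch, Larch, Larch, Draw, Basin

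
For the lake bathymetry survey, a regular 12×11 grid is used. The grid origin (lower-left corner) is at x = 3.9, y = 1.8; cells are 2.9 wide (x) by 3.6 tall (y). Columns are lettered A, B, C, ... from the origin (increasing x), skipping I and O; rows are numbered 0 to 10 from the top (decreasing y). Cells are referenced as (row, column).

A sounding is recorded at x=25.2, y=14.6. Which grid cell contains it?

Column index: ⌊(25.2 − 3.9) / 2.9⌋ = ⌊7.345⌋ = 7 → column H
Row offset from origin: ⌊(14.6 − 1.8) / 3.6⌋ = ⌊3.556⌋ = 3 → row 7 (counted from top)

(7, H)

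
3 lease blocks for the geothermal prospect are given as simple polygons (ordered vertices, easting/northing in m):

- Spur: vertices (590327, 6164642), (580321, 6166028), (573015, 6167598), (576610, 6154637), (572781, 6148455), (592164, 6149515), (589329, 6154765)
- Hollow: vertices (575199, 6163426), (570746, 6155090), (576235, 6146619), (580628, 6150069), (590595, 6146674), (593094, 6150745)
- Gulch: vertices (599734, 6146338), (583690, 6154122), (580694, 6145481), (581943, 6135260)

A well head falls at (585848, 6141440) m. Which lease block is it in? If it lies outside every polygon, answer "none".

Cast a ray rightward from (585848, 6141440). For each polygon, the edges (by vertex number in listed order) whose endpoints lie on opposite sides of northing = 6141440, where each meets that height, and whether that is right or left of the point:
Spur: no edge straddles that height → 0 crossings.
Hollow: no edge straddles that height → 0 crossings.
Gulch: 3–4 at easting≈581187.8 (left), 4–1 at easting≈591867.9 (right) → 1 crossing.
Only Gulch has an odd count, so the point is inside Gulch.

Gulch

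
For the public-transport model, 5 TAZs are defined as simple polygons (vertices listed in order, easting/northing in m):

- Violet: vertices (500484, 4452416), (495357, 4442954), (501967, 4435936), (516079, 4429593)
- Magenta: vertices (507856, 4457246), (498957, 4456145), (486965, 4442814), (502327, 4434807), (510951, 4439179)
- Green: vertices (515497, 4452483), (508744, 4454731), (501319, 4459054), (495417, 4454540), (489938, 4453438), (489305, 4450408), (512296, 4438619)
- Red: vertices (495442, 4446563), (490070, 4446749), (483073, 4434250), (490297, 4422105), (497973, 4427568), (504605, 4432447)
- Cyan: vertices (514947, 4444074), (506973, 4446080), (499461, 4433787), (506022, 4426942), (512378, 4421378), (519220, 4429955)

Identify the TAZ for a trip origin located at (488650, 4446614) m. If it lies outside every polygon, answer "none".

Cast a ray rightward from (488650, 4446614). For each polygon, the edges (by vertex number in listed order) whose endpoints lie on opposite sides of northing = 4446614, where each meets that height, and whether that is right or left of the point:
Violet: 1–2 at easting≈497340.2 (right), 4–1 at easting≈504448.5 (right) → 2 crossings.
Magenta: 2–3 at easting≈490383.3 (right), 5–1 at easting≈509677.3 (right) → 2 crossings.
Green: 6–7 at easting≈496704.1 (right), 7–1 at easting≈514141.9 (right) → 2 crossings.
Red: 1–2 at easting≈493969.0 (right), 2–3 at easting≈489994.4 (right) → 2 crossings.
Cyan: no edge straddles that height → 0 crossings.
All counts are even, so the point lies outside every listed polygon.

none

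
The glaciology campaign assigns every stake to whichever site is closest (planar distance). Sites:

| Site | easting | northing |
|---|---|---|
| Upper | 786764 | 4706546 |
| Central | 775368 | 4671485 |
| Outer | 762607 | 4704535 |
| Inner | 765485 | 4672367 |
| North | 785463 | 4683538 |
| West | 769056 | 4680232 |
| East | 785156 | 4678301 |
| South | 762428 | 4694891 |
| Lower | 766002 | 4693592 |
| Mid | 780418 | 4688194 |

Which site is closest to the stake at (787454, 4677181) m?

Squared distances to each site:
Upper: 862779325.000; Central: 178515812.000; Outer: 1365614725.000; Inner: 505811557.000; North: 44375530.000; West: 347795005.000; East: 6535204.000; South: 939944776.000; Lower: 729509225.000; Mid: 170791465.000.
Minimum at East.

East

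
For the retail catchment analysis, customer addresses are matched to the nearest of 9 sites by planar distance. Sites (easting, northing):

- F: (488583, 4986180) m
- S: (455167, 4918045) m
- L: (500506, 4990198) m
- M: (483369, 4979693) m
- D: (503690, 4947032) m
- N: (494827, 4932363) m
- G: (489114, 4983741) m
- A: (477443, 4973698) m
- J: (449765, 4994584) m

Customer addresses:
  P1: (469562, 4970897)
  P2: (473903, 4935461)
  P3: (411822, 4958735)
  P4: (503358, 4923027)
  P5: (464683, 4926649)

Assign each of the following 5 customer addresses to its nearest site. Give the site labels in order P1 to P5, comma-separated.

A, N, J, N, S

P1 → A (d²=69955762.00)
P2 → N (d²=447411380.00)
P3 → J (d²=2724822050.00)
P4 → N (d²=159938857.00)
P5 → S (d²=164583072.00)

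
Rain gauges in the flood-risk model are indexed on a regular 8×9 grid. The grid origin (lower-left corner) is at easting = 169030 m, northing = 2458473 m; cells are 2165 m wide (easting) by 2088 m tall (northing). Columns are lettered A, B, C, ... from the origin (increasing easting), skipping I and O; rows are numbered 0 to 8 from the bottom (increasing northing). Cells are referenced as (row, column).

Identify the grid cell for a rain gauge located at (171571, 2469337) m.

Column index: ⌊(171571 − 169030) / 2165⌋ = ⌊1.174⌋ = 1 → column B
Row offset from origin: ⌊(2469337 − 2458473) / 2088⌋ = ⌊5.203⌋ = 5 → row 5

(5, B)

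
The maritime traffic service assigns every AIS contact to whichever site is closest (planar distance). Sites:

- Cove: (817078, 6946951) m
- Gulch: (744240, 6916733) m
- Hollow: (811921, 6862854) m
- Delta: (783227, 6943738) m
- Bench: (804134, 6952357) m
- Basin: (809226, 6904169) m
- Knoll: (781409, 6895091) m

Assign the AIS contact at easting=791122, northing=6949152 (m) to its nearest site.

Squared distances to each site:
Cove: 678558337.000; Gulch: 3248913485.000; Hollow: 7879943205.000; Delta: 91642421.000; Bench: 179584169.000; Basin: 2351225105.000; Knoll: 3016934090.000.
Minimum at Delta.

Delta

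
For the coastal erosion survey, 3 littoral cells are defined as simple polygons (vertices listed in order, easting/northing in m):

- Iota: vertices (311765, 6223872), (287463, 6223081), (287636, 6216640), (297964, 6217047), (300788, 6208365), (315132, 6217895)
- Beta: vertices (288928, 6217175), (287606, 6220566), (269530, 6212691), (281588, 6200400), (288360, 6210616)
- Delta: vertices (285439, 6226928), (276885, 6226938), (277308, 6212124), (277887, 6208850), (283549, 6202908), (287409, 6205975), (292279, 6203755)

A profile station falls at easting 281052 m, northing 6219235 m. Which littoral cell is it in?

Delta

Cast a ray rightward from (281052, 6219235). For each polygon, the edges (by vertex number in listed order) whose endpoints lie on opposite sides of northing = 6219235, where each meets that height, and whether that is right or left of the point:
Iota: 2–3 at easting≈287566.3 (right), 6–1 at easting≈314377.1 (right) → 2 crossings.
Beta: 1–2 at easting≈288124.9 (right), 2–3 at easting≈284550.9 (right) → 2 crossings.
Delta: 2–3 at easting≈277105.0 (left), 7–1 at easting≈287709.8 (right) → 1 crossing.
Only Delta has an odd count, so the point is inside Delta.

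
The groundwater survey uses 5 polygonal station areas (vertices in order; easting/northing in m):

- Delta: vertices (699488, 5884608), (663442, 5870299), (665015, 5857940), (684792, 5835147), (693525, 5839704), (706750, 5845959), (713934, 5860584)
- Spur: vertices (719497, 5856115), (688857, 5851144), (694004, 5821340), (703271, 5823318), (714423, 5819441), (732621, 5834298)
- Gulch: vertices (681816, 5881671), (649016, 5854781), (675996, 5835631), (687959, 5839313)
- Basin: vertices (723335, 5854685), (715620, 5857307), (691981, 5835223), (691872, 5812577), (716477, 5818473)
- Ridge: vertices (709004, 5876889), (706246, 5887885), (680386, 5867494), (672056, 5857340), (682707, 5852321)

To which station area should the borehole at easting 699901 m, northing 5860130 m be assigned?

Cast a ray rightward from (699901, 5860130). For each polygon, the edges (by vertex number in listed order) whose endpoints lie on opposite sides of northing = 5860130, where each meets that height, and whether that is right or left of the point:
Delta: 2–3 at easting≈664736.3 (left), 6–7 at easting≈713711.0 (right) → 1 crossing.
Spur: no edge straddles that height → 0 crossings.
Gulch: 1–2 at easting≈655540.6 (left), 4–1 at easting≈684940.0 (left) → 0 crossings.
Basin: no edge straddles that height → 0 crossings.
Ridge: 3–4 at easting≈674344.8 (left), 5–1 at easting≈691065.6 (left) → 0 crossings.
Only Delta has an odd count, so the point is inside Delta.

Delta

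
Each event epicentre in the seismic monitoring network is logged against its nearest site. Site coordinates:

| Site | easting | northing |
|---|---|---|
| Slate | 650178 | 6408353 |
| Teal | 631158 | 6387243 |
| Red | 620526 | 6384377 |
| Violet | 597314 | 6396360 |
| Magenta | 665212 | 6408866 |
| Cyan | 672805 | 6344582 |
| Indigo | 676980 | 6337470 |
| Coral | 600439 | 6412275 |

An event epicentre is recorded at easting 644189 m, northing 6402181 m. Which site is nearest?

Squared distances to each site:
Slate: 73961705.000; Teal: 392950805.000; Red: 876919985.000; Violet: 2231149666.000; Magenta: 486655754.000; Cyan: 4136520257.000; Indigo: 5262763202.000; Coral: 2015951336.000.
Minimum at Slate.

Slate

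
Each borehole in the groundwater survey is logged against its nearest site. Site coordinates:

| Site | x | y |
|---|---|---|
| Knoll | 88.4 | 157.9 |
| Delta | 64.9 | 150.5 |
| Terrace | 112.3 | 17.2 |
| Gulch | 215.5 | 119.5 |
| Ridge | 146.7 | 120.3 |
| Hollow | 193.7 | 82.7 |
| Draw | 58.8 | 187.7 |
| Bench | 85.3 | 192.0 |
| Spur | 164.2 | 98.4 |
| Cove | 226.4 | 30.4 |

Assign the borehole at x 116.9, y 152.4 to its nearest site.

Squared distances to each site:
Knoll: 842.500; Delta: 2707.610; Terrace: 18300.200; Gulch: 10804.370; Ridge: 1918.450; Hollow: 10756.330; Draw: 4621.700; Bench: 2566.720; Spur: 5153.290; Cove: 26874.250.
Minimum at Knoll.

Knoll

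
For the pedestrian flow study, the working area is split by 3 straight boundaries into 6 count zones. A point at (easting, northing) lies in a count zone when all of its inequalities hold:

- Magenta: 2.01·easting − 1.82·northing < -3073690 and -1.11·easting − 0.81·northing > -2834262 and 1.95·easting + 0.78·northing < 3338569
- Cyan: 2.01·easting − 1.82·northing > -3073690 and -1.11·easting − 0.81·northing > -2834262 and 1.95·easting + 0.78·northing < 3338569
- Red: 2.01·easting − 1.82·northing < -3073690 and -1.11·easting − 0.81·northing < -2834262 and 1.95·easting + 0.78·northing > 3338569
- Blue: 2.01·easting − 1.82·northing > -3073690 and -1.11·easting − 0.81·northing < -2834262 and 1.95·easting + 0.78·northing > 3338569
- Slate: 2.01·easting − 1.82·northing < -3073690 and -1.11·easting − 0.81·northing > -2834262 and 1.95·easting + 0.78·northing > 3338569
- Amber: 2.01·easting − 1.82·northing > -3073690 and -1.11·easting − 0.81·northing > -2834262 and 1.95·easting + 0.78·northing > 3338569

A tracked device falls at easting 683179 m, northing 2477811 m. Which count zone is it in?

2.01·683179 − 1.82·2477811 = -3136426.230, which is < -3073690
-1.11·683179 − 0.81·2477811 = -2765355.600, which is > -2834262
1.95·683179 + 0.78·2477811 = 3264891.630, which is < 3338569
This sign pattern matches Magenta.

Magenta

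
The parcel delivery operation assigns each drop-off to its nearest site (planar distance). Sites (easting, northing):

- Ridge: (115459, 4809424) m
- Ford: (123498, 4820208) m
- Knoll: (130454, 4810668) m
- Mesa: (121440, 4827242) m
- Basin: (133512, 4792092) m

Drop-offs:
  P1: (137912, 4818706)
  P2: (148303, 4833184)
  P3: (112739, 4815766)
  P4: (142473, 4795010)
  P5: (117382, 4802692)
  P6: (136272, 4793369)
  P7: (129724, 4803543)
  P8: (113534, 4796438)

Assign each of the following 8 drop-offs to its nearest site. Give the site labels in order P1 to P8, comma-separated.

P1 → Knoll (d²=120231208.00)
P2 → Mesa (d²=756928133.00)
P3 → Ridge (d²=47619364.00)
P4 → Basin (d²=88814245.00)
P5 → Ridge (d²=49017753.00)
P6 → Basin (d²=9248329.00)
P7 → Knoll (d²=51298525.00)
P8 → Ridge (d²=172341821.00)

Knoll, Mesa, Ridge, Basin, Ridge, Basin, Knoll, Ridge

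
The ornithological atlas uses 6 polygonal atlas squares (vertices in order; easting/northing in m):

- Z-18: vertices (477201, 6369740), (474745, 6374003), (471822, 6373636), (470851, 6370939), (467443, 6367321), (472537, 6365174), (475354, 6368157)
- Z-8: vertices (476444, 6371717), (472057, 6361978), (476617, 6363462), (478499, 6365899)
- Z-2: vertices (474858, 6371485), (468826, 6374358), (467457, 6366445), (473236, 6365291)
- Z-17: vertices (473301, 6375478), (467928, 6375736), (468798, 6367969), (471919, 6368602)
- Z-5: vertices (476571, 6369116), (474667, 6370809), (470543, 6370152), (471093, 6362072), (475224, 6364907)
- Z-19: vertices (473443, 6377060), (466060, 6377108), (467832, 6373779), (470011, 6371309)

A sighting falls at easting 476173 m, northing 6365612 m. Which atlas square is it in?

Cast a ray rightward from (476173, 6365612). For each polygon, the edges (by vertex number in listed order) whose endpoints lie on opposite sides of northing = 6365612, where each meets that height, and whether that is right or left of the point:
Z-18: 5–6 at easting≈471497.8 (left), 6–7 at easting≈472950.6 (left) → 0 crossings.
Z-8: 1–2 at easting≈473694.0 (left), 3–4 at easting≈478277.4 (right) → 1 crossing.
Z-2: 3–4 at easting≈471628.5 (left), 4–1 at easting≈473320.1 (left) → 0 crossings.
Z-17: no edge straddles that height → 0 crossings.
Z-5: 3–4 at easting≈470852.0 (left), 5–1 at easting≈475449.6 (left) → 0 crossings.
Z-19: no edge straddles that height → 0 crossings.
Only Z-8 has an odd count, so the point is inside Z-8.

Z-8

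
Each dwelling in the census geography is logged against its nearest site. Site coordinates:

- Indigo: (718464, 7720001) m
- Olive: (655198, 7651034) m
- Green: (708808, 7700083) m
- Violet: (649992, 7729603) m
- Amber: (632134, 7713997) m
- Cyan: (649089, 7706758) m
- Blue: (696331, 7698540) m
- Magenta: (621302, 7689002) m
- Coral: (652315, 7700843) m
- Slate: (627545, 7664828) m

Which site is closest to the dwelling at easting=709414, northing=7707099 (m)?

Squared distances to each site:
Indigo: 248364104.000; Olive: 6082658881.000; Green: 49591492.000; Violet: 4037404100.000; Amber: 6019780804.000; Cyan: 3639221906.000; Blue: 244421370.000; Magenta: 8091225953.000; Coral: 3299433337.000; Slate: 8489370602.000.
Minimum at Green.

Green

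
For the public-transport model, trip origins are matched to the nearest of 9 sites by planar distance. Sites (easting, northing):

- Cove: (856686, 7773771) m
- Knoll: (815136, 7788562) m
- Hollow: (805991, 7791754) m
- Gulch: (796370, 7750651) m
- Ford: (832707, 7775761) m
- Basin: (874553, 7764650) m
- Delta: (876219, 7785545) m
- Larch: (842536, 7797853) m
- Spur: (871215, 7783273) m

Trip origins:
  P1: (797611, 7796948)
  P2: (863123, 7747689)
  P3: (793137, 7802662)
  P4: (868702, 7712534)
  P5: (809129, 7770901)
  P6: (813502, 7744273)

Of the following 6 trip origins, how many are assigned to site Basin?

P1 → Hollow
P2 → Basin
P3 → Hollow
P4 → Basin
P5 → Knoll
P6 → Gulch
2 of the 6 go to Basin.

2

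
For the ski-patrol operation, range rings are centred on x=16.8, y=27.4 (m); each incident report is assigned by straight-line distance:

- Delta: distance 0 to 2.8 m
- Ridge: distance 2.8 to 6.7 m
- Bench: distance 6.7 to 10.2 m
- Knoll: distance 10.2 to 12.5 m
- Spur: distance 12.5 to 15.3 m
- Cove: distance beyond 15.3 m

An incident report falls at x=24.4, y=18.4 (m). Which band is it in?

Distance = √((24.4−16.8)² + (18.4−27.4)²) = √(57.760 + 81.000) = 11.780 m.
10.2 ≤ 11.780 < 12.5 → Knoll.

Knoll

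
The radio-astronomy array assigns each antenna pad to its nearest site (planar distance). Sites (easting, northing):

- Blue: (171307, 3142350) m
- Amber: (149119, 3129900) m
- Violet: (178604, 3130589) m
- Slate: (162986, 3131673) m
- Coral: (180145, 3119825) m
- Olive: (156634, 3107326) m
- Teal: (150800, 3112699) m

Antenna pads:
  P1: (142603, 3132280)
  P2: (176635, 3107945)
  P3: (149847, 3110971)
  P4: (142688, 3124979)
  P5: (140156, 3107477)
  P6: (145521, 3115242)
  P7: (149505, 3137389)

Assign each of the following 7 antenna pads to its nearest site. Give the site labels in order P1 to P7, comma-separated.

Amber, Coral, Teal, Amber, Teal, Teal, Amber

P1 → Amber (d²=48122656.00)
P2 → Coral (d²=153454500.00)
P3 → Teal (d²=3894193.00)
P4 → Amber (d²=65574002.00)
P5 → Teal (d²=140564020.00)
P6 → Teal (d²=34334690.00)
P7 → Amber (d²=56234117.00)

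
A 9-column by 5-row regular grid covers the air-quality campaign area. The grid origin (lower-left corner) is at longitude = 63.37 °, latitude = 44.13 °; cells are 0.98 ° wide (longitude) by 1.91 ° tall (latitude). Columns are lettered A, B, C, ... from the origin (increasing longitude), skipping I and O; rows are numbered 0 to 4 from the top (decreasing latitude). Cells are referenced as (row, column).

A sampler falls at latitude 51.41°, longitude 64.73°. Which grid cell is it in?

(1, B)

Column index: ⌊(64.73 − 63.37) / 0.98⌋ = ⌊1.388⌋ = 1 → column B
Row offset from origin: ⌊(51.41 − 44.13) / 1.91⌋ = ⌊3.812⌋ = 3 → row 1 (counted from top)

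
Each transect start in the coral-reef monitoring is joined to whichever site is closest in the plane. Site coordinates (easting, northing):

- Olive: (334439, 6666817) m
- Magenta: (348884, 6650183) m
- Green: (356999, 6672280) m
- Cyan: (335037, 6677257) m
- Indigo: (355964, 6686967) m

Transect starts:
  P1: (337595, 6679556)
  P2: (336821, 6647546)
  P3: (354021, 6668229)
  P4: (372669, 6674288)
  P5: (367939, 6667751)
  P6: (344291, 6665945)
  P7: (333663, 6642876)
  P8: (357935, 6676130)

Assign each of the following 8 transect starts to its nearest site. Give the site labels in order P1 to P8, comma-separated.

Cyan, Magenta, Green, Green, Green, Olive, Magenta, Green

P1 → Cyan (d²=11828765.00)
P2 → Magenta (d²=152469738.00)
P3 → Green (d²=25279085.00)
P4 → Green (d²=249580964.00)
P5 → Green (d²=140195441.00)
P6 → Olive (d²=97822288.00)
P7 → Magenta (d²=285071090.00)
P8 → Green (d²=15698596.00)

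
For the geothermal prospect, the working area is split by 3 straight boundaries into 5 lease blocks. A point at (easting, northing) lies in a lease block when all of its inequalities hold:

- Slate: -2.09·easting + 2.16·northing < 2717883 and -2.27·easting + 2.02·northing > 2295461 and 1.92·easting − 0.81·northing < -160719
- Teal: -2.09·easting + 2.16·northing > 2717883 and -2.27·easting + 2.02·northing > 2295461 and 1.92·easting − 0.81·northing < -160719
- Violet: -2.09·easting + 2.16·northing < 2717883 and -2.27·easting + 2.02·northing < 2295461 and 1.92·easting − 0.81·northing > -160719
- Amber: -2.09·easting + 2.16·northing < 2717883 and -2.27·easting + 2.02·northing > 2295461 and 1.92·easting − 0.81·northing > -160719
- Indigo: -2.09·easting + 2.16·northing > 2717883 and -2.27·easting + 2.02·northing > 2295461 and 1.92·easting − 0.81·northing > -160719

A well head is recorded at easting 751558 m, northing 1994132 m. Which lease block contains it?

-2.09·751558 + 2.16·1994132 = 2736568.900, which is > 2717883
-2.27·751558 + 2.02·1994132 = 2322109.980, which is > 2295461
1.92·751558 − 0.81·1994132 = -172255.560, which is < -160719
This sign pattern matches Teal.

Teal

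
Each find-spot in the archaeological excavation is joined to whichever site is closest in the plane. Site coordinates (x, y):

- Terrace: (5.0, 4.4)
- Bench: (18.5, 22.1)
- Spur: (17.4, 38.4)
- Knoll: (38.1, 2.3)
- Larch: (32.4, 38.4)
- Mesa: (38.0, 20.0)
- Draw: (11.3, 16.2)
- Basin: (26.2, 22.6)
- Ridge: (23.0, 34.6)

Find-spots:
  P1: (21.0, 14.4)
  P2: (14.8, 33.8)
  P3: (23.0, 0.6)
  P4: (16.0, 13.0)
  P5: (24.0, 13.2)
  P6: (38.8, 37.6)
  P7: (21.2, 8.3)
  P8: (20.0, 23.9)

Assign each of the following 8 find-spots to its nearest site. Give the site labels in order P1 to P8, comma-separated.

Bench, Spur, Knoll, Draw, Basin, Larch, Draw, Bench

P1 → Bench (d²=65.54)
P2 → Spur (d²=27.92)
P3 → Knoll (d²=230.90)
P4 → Draw (d²=32.33)
P5 → Basin (d²=93.20)
P6 → Larch (d²=41.60)
P7 → Draw (d²=160.42)
P8 → Bench (d²=5.49)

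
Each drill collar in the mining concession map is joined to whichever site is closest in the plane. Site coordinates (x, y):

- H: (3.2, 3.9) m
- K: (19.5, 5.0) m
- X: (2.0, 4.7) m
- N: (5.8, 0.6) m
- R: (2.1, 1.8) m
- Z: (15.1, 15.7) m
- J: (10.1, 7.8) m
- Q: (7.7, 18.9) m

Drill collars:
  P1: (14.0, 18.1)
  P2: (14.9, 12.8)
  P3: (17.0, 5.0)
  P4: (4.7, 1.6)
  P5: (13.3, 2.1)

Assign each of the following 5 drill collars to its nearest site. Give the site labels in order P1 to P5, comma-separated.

P1 → Z (d²=6.97)
P2 → Z (d²=8.45)
P3 → K (d²=6.25)
P4 → N (d²=2.21)
P5 → J (d²=42.73)

Z, Z, K, N, J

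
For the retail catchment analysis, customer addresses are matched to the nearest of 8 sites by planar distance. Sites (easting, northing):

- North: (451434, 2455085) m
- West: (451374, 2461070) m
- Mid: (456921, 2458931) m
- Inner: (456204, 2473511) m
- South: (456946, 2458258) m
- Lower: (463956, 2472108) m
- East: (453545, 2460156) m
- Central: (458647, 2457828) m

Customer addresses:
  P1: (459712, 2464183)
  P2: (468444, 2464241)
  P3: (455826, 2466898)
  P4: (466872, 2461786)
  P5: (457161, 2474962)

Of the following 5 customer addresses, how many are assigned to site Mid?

P1 → Mid
P2 → Lower
P3 → Inner
P4 → Central
P5 → Inner
1 of the 5 goes to Mid.

1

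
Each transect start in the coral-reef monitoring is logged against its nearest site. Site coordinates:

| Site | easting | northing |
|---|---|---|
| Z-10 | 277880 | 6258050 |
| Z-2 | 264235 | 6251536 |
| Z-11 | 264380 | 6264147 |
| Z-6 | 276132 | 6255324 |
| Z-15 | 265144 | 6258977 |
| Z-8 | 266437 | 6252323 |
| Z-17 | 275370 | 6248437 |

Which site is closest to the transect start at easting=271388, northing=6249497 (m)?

Squared distances to each site:
Z-10: 115299873.000; Z-2: 55322930.000; Z-11: 263734564.000; Z-6: 56459465.000; Z-15: 128857936.000; Z-8: 32498677.000; Z-17: 16979924.000.
Minimum at Z-17.

Z-17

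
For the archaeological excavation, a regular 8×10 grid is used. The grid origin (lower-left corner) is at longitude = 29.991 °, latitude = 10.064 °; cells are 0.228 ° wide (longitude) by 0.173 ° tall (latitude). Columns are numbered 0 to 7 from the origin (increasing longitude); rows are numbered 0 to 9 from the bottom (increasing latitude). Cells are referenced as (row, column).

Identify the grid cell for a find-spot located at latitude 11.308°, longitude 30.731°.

(7, 3)

Column index: ⌊(30.731 − 29.991) / 0.228⌋ = ⌊3.246⌋ = 3
Row offset from origin: ⌊(11.308 − 10.064) / 0.173⌋ = ⌊7.191⌋ = 7 → row 7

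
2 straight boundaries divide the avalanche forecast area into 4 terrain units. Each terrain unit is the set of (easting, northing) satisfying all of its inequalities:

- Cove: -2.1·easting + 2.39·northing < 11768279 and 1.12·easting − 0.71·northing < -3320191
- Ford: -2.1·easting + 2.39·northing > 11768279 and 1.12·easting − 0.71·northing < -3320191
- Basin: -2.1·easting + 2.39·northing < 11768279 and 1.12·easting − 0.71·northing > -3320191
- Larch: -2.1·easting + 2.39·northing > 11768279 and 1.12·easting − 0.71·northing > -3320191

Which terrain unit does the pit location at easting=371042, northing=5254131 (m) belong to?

Larch

-2.1·371042 + 2.39·5254131 = 11778184.890, which is > 11768279
1.12·371042 − 0.71·5254131 = -3314865.970, which is > -3320191
This sign pattern matches Larch.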